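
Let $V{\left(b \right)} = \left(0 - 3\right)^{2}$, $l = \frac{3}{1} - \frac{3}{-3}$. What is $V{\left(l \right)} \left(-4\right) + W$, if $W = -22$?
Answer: $-58$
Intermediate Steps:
$l = 4$ ($l = 3 \cdot 1 - -1 = 3 + 1 = 4$)
$V{\left(b \right)} = 9$ ($V{\left(b \right)} = \left(-3\right)^{2} = 9$)
$V{\left(l \right)} \left(-4\right) + W = 9 \left(-4\right) - 22 = -36 - 22 = -58$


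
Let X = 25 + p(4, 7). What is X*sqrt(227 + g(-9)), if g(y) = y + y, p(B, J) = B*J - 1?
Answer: 52*sqrt(209) ≈ 751.75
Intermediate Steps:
p(B, J) = -1 + B*J
g(y) = 2*y
X = 52 (X = 25 + (-1 + 4*7) = 25 + (-1 + 28) = 25 + 27 = 52)
X*sqrt(227 + g(-9)) = 52*sqrt(227 + 2*(-9)) = 52*sqrt(227 - 18) = 52*sqrt(209)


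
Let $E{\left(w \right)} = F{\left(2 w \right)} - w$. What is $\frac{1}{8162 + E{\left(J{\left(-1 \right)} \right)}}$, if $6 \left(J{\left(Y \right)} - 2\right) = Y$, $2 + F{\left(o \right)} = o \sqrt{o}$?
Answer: $\frac{881082}{7188008479} - \frac{132 \sqrt{33}}{7188008479} \approx 0.00012247$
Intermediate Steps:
$F{\left(o \right)} = -2 + o^{\frac{3}{2}}$ ($F{\left(o \right)} = -2 + o \sqrt{o} = -2 + o^{\frac{3}{2}}$)
$J{\left(Y \right)} = 2 + \frac{Y}{6}$
$E{\left(w \right)} = -2 - w + 2 \sqrt{2} w^{\frac{3}{2}}$ ($E{\left(w \right)} = \left(-2 + \left(2 w\right)^{\frac{3}{2}}\right) - w = \left(-2 + 2 \sqrt{2} w^{\frac{3}{2}}\right) - w = -2 - w + 2 \sqrt{2} w^{\frac{3}{2}}$)
$\frac{1}{8162 + E{\left(J{\left(-1 \right)} \right)}} = \frac{1}{8162 - \left(4 - \frac{1}{6} - 2 \sqrt{2} \left(2 + \frac{1}{6} \left(-1\right)\right)^{\frac{3}{2}}\right)} = \frac{1}{8162 - \left(\frac{23}{6} - 2 \sqrt{2} \left(2 - \frac{1}{6}\right)^{\frac{3}{2}}\right)} = \frac{1}{8162 - \left(\frac{23}{6} - 2 \sqrt{2} \left(\frac{11}{6}\right)^{\frac{3}{2}}\right)} = \frac{1}{8162 - \left(\frac{23}{6} - 2 \sqrt{2} \frac{11 \sqrt{66}}{36}\right)} = \frac{1}{8162 - \left(\frac{23}{6} - \frac{11 \sqrt{33}}{9}\right)} = \frac{1}{\frac{48949}{6} + \frac{11 \sqrt{33}}{9}}$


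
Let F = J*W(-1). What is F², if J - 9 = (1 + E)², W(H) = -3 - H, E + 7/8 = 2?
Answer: 748225/1024 ≈ 730.69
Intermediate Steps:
E = 9/8 (E = -7/8 + 2 = 9/8 ≈ 1.1250)
J = 865/64 (J = 9 + (1 + 9/8)² = 9 + (17/8)² = 9 + 289/64 = 865/64 ≈ 13.516)
F = -865/32 (F = 865*(-3 - 1*(-1))/64 = 865*(-3 + 1)/64 = (865/64)*(-2) = -865/32 ≈ -27.031)
F² = (-865/32)² = 748225/1024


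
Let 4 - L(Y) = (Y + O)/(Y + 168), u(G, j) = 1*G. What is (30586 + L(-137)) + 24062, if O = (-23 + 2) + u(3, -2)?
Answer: 54657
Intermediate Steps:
u(G, j) = G
O = -18 (O = (-23 + 2) + 3 = -21 + 3 = -18)
L(Y) = 4 - (-18 + Y)/(168 + Y) (L(Y) = 4 - (Y - 18)/(Y + 168) = 4 - (-18 + Y)/(168 + Y))
(30586 + L(-137)) + 24062 = (30586 + 3*(230 - 137)/(168 - 137)) + 24062 = (30586 + 3*93/31) + 24062 = (30586 + 3*(1/31)*93) + 24062 = (30586 + 9) + 24062 = 30595 + 24062 = 54657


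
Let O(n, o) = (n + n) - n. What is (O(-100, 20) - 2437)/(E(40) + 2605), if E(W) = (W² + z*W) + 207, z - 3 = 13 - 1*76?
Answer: -2537/2012 ≈ -1.2609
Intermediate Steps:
z = -60 (z = 3 + (13 - 1*76) = 3 + (13 - 76) = 3 - 63 = -60)
O(n, o) = n (O(n, o) = 2*n - n = n)
E(W) = 207 + W² - 60*W (E(W) = (W² - 60*W) + 207 = 207 + W² - 60*W)
(O(-100, 20) - 2437)/(E(40) + 2605) = (-100 - 2437)/((207 + 40² - 60*40) + 2605) = -2537/((207 + 1600 - 2400) + 2605) = -2537/(-593 + 2605) = -2537/2012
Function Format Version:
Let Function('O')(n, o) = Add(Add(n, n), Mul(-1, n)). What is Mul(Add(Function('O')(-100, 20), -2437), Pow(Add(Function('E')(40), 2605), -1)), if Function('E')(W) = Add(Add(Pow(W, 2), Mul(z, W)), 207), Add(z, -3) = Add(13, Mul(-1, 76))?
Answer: Rational(-2537, 2012) ≈ -1.2609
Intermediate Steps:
z = -60 (z = Add(3, Add(13, Mul(-1, 76))) = Add(3, Add(13, -76)) = Add(3, -63) = -60)
Function('O')(n, o) = n (Function('O')(n, o) = Add(Mul(2, n), Mul(-1, n)) = n)
Function('E')(W) = Add(207, Pow(W, 2), Mul(-60, W)) (Function('E')(W) = Add(Add(Pow(W, 2), Mul(-60, W)), 207) = Add(207, Pow(W, 2), Mul(-60, W)))
Mul(Add(Function('O')(-100, 20), -2437), Pow(Add(Function('E')(40), 2605), -1)) = Mul(Add(-100, -2437), Pow(Add(Add(207, Pow(40, 2), Mul(-60, 40)), 2605), -1)) = Mul(-2537, Pow(Add(Add(207, 1600, -2400), 2605), -1)) = Mul(-2537, Pow(Add(-593, 2605), -1)) = Mul(-2537, Pow(2012, -1)) = Mul(-2537, Rational(1, 2012)) = Rational(-2537, 2012)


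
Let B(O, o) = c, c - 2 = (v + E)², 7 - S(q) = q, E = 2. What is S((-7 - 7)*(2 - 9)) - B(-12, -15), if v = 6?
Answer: -157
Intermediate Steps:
S(q) = 7 - q
c = 66 (c = 2 + (6 + 2)² = 2 + 8² = 2 + 64 = 66)
B(O, o) = 66
S((-7 - 7)*(2 - 9)) - B(-12, -15) = (7 - (-7 - 7)*(2 - 9)) - 1*66 = (7 - (-14)*(-7)) - 66 = (7 - 1*98) - 66 = (7 - 98) - 66 = -91 - 66 = -157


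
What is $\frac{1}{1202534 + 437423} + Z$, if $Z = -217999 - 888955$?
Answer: $- \frac{1815356960977}{1639957} \approx -1.107 \cdot 10^{6}$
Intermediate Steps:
$Z = -1106954$ ($Z = -217999 - 888955 = -1106954$)
$\frac{1}{1202534 + 437423} + Z = \frac{1}{1202534 + 437423} - 1106954 = \frac{1}{1639957} - 1106954 = - \frac{1815356960977}{1639957}$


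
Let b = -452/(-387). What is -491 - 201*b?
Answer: -93623/129 ≈ -725.76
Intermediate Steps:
b = 452/387 (b = -452*(-1/387) = 452/387 ≈ 1.1680)
-491 - 201*b = -491 - 201*452/387 = -491 - 30284/129 = -93623/129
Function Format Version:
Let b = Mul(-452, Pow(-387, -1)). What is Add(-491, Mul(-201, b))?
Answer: Rational(-93623, 129) ≈ -725.76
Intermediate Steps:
b = Rational(452, 387) (b = Mul(-452, Rational(-1, 387)) = Rational(452, 387) ≈ 1.1680)
Add(-491, Mul(-201, b)) = Add(-491, Mul(-201, Rational(452, 387))) = Add(-491, Rational(-30284, 129)) = Rational(-93623, 129)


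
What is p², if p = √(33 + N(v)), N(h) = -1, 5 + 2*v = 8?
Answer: 32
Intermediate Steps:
v = 3/2 (v = -5/2 + (½)*8 = -5/2 + 4 = 3/2 ≈ 1.5000)
p = 4*√2 (p = √(33 - 1) = √32 = 4*√2 ≈ 5.6569)
p² = (4*√2)² = 32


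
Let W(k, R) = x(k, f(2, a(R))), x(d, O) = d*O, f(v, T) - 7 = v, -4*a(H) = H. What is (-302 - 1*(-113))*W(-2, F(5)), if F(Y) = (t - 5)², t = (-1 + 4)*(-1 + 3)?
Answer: 3402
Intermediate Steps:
a(H) = -H/4
f(v, T) = 7 + v
x(d, O) = O*d
t = 6 (t = 3*2 = 6)
F(Y) = 1 (F(Y) = (6 - 5)² = 1² = 1)
W(k, R) = 9*k (W(k, R) = (7 + 2)*k = 9*k)
(-302 - 1*(-113))*W(-2, F(5)) = (-302 - 1*(-113))*(9*(-2)) = (-302 + 113)*(-18) = -189*(-18) = 3402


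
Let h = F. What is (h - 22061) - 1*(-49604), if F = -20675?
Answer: 6868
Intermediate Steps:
h = -20675
(h - 22061) - 1*(-49604) = (-20675 - 22061) - 1*(-49604) = -42736 + 49604 = 6868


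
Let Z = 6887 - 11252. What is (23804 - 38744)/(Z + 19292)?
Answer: -14940/14927 ≈ -1.0009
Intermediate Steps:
Z = -4365
(23804 - 38744)/(Z + 19292) = (23804 - 38744)/(-4365 + 19292) = -14940/14927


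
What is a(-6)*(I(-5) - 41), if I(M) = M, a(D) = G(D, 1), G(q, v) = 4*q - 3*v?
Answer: 1242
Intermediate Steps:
G(q, v) = -3*v + 4*q
a(D) = -3 + 4*D (a(D) = -3*1 + 4*D = -3 + 4*D)
a(-6)*(I(-5) - 41) = (-3 + 4*(-6))*(-5 - 41) = (-3 - 24)*(-46) = -27*(-46) = 1242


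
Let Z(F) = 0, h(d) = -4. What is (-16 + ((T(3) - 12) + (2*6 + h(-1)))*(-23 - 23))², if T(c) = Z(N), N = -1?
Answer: 28224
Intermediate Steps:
T(c) = 0
(-16 + ((T(3) - 12) + (2*6 + h(-1)))*(-23 - 23))² = (-16 + ((0 - 12) + (2*6 - 4))*(-23 - 23))² = (-16 + (-12 + (12 - 4))*(-46))² = (-16 + (-12 + 8)*(-46))² = (-16 - 4*(-46))² = (-16 + 184)² = 168² = 28224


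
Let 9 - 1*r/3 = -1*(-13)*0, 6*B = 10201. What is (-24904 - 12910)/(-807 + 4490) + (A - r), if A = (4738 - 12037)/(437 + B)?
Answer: -1921314167/47227109 ≈ -40.682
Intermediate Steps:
B = 10201/6 (B = (1/6)*10201 = 10201/6 ≈ 1700.2)
r = 27 (r = 27 - 3*(-1*(-13))*0 = 27 - 39*0 = 27 - 3*0 = 27 + 0 = 27)
A = -43794/12823 (A = (4738 - 12037)/(437 + 10201/6) = -7299/12823/6 = -7299*6/12823 = -43794/12823 ≈ -3.4153)
(-24904 - 12910)/(-807 + 4490) + (A - r) = (-24904 - 12910)/(-807 + 4490) + (-43794/12823 - 1*27) = -37814/3683 + (-43794/12823 - 27) = -37814*1/3683 - 390015/12823 = -37814/3683 - 390015/12823 = -1921314167/47227109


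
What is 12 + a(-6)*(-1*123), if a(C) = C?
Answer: 750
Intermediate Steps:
12 + a(-6)*(-1*123) = 12 - (-6)*123 = 12 - 6*(-123) = 12 + 738 = 750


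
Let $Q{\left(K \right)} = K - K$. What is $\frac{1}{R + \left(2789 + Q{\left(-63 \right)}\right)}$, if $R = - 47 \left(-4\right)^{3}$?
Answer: $\frac{1}{5797} \approx 0.0001725$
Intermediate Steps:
$Q{\left(K \right)} = 0$
$R = 3008$ ($R = \left(-47\right) \left(-64\right) = 3008$)
$\frac{1}{R + \left(2789 + Q{\left(-63 \right)}\right)} = \frac{1}{3008 + \left(2789 + 0\right)} = \frac{1}{3008 + 2789} = \frac{1}{5797}$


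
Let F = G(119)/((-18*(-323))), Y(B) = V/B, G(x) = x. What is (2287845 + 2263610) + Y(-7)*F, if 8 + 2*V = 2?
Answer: 518865871/114 ≈ 4.5515e+6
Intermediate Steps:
V = -3 (V = -4 + (½)*2 = -4 + 1 = -3)
Y(B) = -3/B
F = 7/342 (F = 119/((-18*(-323))) = 119/5814 = 119*(1/5814) = 7/342 ≈ 0.020468)
(2287845 + 2263610) + Y(-7)*F = (2287845 + 2263610) - 3/(-7)*(7/342) = 4551455 - 3*(-⅐)*(7/342) = 4551455 + (3/7)*(7/342) = 4551455 + 1/114 = 518865871/114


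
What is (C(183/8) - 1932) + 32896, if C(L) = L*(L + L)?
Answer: 1024337/32 ≈ 32011.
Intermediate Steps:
C(L) = 2*L² (C(L) = L*(2*L) = 2*L²)
(C(183/8) - 1932) + 32896 = (2*(183/8)² - 1932) + 32896 = (2*(33489/64) - 1932) + 32896 = (33489/32 - 1932) + 32896 = -28335/32 + 32896 = 1024337/32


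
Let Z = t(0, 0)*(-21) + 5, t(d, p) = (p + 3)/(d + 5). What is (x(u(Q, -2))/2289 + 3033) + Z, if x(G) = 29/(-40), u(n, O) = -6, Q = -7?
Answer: 55401119/18312 ≈ 3025.4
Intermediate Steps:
x(G) = -29/40 (x(G) = 29*(-1/40) = -29/40)
t(d, p) = (3 + p)/(5 + d)
Z = -38/5 (Z = ((3 + 0)/(5 + 0))*(-21) + 5 = (3/5)*(-21) + 5 = ((⅕)*3)*(-21) + 5 = (⅗)*(-21) + 5 = -63/5 + 5 = -38/5 ≈ -7.6000)
(x(u(Q, -2))/2289 + 3033) + Z = (-29/40/2289 + 3033) - 38/5 = (-29/40*1/2289 + 3033) - 38/5 = (-29/91560 + 3033) - 38/5 = 277701451/91560 - 38/5 = 55401119/18312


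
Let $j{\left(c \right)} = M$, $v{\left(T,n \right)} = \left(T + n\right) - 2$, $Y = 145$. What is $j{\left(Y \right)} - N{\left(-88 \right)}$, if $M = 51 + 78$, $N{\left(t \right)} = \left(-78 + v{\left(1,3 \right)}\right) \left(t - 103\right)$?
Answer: $-14387$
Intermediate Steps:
$v{\left(T,n \right)} = -2 + T + n$
$N{\left(t \right)} = 7828 - 76 t$ ($N{\left(t \right)} = \left(-78 + \left(-2 + 1 + 3\right)\right) \left(t - 103\right) = \left(-78 + 2\right) \left(-103 + t\right) = - 76 \left(-103 + t\right) = 7828 - 76 t$)
$M = 129$
$j{\left(c \right)} = 129$
$j{\left(Y \right)} - N{\left(-88 \right)} = 129 - \left(7828 - -6688\right) = 129 - \left(7828 + 6688\right) = 129 - 14516 = -14387$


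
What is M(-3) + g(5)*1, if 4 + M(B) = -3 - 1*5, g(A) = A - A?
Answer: -12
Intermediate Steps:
g(A) = 0
M(B) = -12 (M(B) = -4 + (-3 - 1*5) = -4 + (-3 - 5) = -4 - 8 = -12)
M(-3) + g(5)*1 = -12 + 0*1 = -12 + 0 = -12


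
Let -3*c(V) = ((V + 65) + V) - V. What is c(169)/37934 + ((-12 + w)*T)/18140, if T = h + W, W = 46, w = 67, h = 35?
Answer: 1289085/5293252 ≈ 0.24353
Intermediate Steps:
c(V) = -65/3 - V/3 (c(V) = -(((V + 65) + V) - V)/3 = -(((65 + V) + V) - V)/3 = -((65 + 2*V) - V)/3 = -(65 + V)/3 = -65/3 - V/3)
T = 81 (T = 35 + 46 = 81)
c(169)/37934 + ((-12 + w)*T)/18140 = (-65/3 - ⅓*169)/37934 + ((-12 + 67)*81)/18140 = (-65/3 - 169/3)*(1/37934) + (55*81)*(1/18140) = -78*1/37934 + 4455*(1/18140) = -3/1459 + 891/3628 = 1289085/5293252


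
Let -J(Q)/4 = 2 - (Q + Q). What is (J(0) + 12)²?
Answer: 16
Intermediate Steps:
J(Q) = -8 + 8*Q (J(Q) = -4*(2 - (Q + Q)) = -4*(2 - 2*Q) = -8 + 8*Q)
(J(0) + 12)² = ((-8 + 8*0) + 12)² = ((-8 + 0) + 12)² = (-8 + 12)² = 4² = 16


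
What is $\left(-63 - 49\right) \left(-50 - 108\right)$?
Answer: $17696$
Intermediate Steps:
$\left(-63 - 49\right) \left(-50 - 108\right) = \left(-63 - 49\right) \left(-158\right) = \left(-112\right) \left(-158\right) = 17696$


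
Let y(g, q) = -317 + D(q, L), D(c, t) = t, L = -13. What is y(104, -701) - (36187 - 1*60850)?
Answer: 24333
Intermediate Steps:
y(g, q) = -330 (y(g, q) = -317 - 13 = -330)
y(104, -701) - (36187 - 1*60850) = -330 - (36187 - 1*60850) = -330 - (36187 - 60850) = -330 - 1*(-24663) = -330 + 24663 = 24333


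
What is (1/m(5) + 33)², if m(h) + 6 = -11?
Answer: 313600/289 ≈ 1085.1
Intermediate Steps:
m(h) = -17 (m(h) = -6 - 11 = -17)
(1/m(5) + 33)² = (1/(-17) + 33)² = (-1/17 + 33)² = (560/17)² = 313600/289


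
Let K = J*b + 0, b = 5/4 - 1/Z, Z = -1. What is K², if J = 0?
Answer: 0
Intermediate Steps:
b = 9/4 (b = 5/4 - 1/(-1) = 5*(¼) - 1*(-1) = 5/4 + 1 = 9/4 ≈ 2.2500)
K = 0 (K = 0*(9/4) + 0 = 0 + 0 = 0)
K² = 0² = 0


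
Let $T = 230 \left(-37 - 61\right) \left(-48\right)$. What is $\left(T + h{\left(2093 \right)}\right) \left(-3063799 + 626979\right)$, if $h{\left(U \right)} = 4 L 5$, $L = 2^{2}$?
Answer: $-2636639240000$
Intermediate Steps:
$L = 4$
$h{\left(U \right)} = 80$ ($h{\left(U \right)} = 4 \cdot 4 \cdot 5 = 16 \cdot 5 = 80$)
$T = 1081920$ ($T = 230 \left(\left(-98\right) \left(-48\right)\right) = 230 \cdot 4704 = 1081920$)
$\left(T + h{\left(2093 \right)}\right) \left(-3063799 + 626979\right) = \left(1081920 + 80\right) \left(-3063799 + 626979\right) = 1082000 \left(-2436820\right) = -2636639240000$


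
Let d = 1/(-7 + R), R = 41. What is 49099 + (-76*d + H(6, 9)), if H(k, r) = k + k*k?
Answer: 835359/17 ≈ 49139.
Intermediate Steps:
H(k, r) = k + k²
d = 1/34 (d = 1/(-7 + 41) = 1/34 ≈ 0.029412)
49099 + (-76*d + H(6, 9)) = 49099 + (-76*1/34 + 6*(1 + 6)) = 49099 + (-38/17 + 6*7) = 49099 + (-38/17 + 42) = 49099 + 676/17 = 835359/17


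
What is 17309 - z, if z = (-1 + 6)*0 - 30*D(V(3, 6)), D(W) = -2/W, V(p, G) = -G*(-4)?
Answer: 34613/2 ≈ 17307.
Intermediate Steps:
V(p, G) = 4*G
z = 5/2 (z = (-1 + 6)*0 - (-60)/(4*6) = 5*0 - (-60)/24 = 0 - (-60)/24 = 0 - 30*(-1/12) = 0 + 5/2 = 5/2 ≈ 2.5000)
17309 - z = 17309 - 1*5/2 = 17309 - 5/2 = 34613/2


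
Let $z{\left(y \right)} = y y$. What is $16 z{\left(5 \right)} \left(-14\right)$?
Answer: $-5600$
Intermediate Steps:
$z{\left(y \right)} = y^{2}$
$16 z{\left(5 \right)} \left(-14\right) = 16 \cdot 5^{2} \left(-14\right) = 16 \cdot 25 \left(-14\right) = 400 \left(-14\right) = -5600$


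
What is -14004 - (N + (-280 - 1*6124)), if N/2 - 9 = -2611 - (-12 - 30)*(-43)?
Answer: 1216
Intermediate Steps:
N = -8816 (N = 18 + 2*(-2611 - (-12 - 30)*(-43)) = 18 + 2*(-2611 - (-42)*(-43)) = 18 + 2*(-2611 - 1*1806) = 18 + 2*(-2611 - 1806) = 18 + 2*(-4417) = 18 - 8834 = -8816)
-14004 - (N + (-280 - 1*6124)) = -14004 - (-8816 + (-280 - 1*6124)) = -14004 - (-8816 + (-280 - 6124)) = -14004 - (-8816 - 6404) = -14004 - 1*(-15220) = -14004 + 15220 = 1216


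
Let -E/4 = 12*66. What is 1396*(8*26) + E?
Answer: 287200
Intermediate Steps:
E = -3168 (E = -48*66 = -4*792 = -3168)
1396*(8*26) + E = 1396*(8*26) - 3168 = 1396*208 - 3168 = 290368 - 3168 = 287200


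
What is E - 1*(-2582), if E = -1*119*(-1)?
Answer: 2701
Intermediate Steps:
E = 119 (E = -119*(-1) = 119)
E - 1*(-2582) = 119 - 1*(-2582) = 119 + 2582 = 2701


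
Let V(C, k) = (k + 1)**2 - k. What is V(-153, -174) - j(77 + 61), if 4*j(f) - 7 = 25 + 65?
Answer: 120315/4 ≈ 30079.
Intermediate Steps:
V(C, k) = (1 + k)**2 - k
j(f) = 97/4 (j(f) = 7/4 + (25 + 65)/4 = 7/4 + (1/4)*90 = 7/4 + 45/2 = 97/4)
V(-153, -174) - j(77 + 61) = ((1 - 174)**2 - 1*(-174)) - 1*97/4 = ((-173)**2 + 174) - 97/4 = (29929 + 174) - 97/4 = 30103 - 97/4 = 120315/4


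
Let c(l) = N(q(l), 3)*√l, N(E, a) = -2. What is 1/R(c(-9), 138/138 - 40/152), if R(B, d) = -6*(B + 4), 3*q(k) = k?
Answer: -1/78 - I/52 ≈ -0.012821 - 0.019231*I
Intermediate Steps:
q(k) = k/3
c(l) = -2*√l
R(B, d) = -24 - 6*B (R(B, d) = -6*(4 + B) = -24 - 6*B)
1/R(c(-9), 138/138 - 40/152) = 1/(-24 - (-12)*√(-9)) = 1/(-24 - (-12)*3*I) = 1/(-24 - (-36)*I) = 1/(-24 + 36*I) = (-24 - 36*I)/1872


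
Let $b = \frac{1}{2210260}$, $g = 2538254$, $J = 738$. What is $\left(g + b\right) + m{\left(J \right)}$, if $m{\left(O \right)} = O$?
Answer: $\frac{5611832457921}{2210260} \approx 2.539 \cdot 10^{6}$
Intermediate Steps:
$b = \frac{1}{2210260} \approx 4.5244 \cdot 10^{-7}$
$\left(g + b\right) + m{\left(J \right)} = \left(2538254 + \frac{1}{2210260}\right) + 738 = \frac{5610201286041}{2210260} + 738 = \frac{5611832457921}{2210260}$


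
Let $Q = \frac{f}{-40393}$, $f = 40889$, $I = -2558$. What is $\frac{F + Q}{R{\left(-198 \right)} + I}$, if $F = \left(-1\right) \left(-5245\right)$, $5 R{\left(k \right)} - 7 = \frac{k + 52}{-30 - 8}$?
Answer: $- \frac{162281755}{79093403} \approx -2.0518$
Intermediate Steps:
$R{\left(k \right)} = \frac{107}{95} - \frac{k}{190}$ ($R{\left(k \right)} = \frac{7}{5} + \frac{\left(k + 52\right) \frac{1}{-30 - 8}}{5} = \frac{7}{5} + \frac{\left(52 + k\right) \frac{1}{-30 - 8}}{5} = \frac{7}{5} + \frac{\left(52 + k\right) \frac{1}{-38}}{5} = \frac{7}{5} + \frac{\left(52 + k\right) \left(- \frac{1}{38}\right)}{5} = \frac{7}{5} + \frac{- \frac{26}{19} - \frac{k}{38}}{5} = \frac{7}{5} - \left(\frac{26}{95} + \frac{k}{190}\right) = \frac{107}{95} - \frac{k}{190}$)
$Q = - \frac{1319}{1303}$ ($Q = \frac{40889}{-40393} = 40889 \left(- \frac{1}{40393}\right) = - \frac{1319}{1303} \approx -1.0123$)
$F = 5245$
$\frac{F + Q}{R{\left(-198 \right)} + I} = \frac{5245 - \frac{1319}{1303}}{\left(\frac{107}{95} - - \frac{99}{95}\right) - 2558} = \frac{6832916}{1303 \left(\left(\frac{107}{95} + \frac{99}{95}\right) - 2558\right)} = \frac{6832916}{1303 \left(\frac{206}{95} - 2558\right)} = \frac{6832916}{1303 \left(- \frac{242804}{95}\right)} = \frac{6832916}{1303} \left(- \frac{95}{242804}\right) = - \frac{162281755}{79093403}$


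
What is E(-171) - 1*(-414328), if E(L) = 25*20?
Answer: 414828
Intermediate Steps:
E(L) = 500
E(-171) - 1*(-414328) = 500 - 1*(-414328) = 500 + 414328 = 414828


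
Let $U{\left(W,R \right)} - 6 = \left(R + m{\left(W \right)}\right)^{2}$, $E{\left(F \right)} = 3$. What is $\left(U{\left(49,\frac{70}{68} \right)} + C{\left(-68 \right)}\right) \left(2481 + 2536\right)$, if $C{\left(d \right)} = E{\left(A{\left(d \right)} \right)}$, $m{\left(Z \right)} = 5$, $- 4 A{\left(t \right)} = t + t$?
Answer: $\frac{263036293}{1156} \approx 2.2754 \cdot 10^{5}$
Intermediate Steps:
$A{\left(t \right)} = - \frac{t}{2}$ ($A{\left(t \right)} = - \frac{t + t}{4} = - \frac{2 t}{4} = - \frac{t}{2}$)
$C{\left(d \right)} = 3$
$U{\left(W,R \right)} = 6 + \left(5 + R\right)^{2}$ ($U{\left(W,R \right)} = 6 + \left(R + 5\right)^{2} = 6 + \left(5 + R\right)^{2}$)
$\left(U{\left(49,\frac{70}{68} \right)} + C{\left(-68 \right)}\right) \left(2481 + 2536\right) = \left(\left(6 + \left(5 + \frac{70}{68}\right)^{2}\right) + 3\right) \left(2481 + 2536\right) = \left(\left(6 + \left(5 + 70 \cdot \frac{1}{68}\right)^{2}\right) + 3\right) 5017 = \left(\left(6 + \left(5 + \frac{35}{34}\right)^{2}\right) + 3\right) 5017 = \left(\left(6 + \left(\frac{205}{34}\right)^{2}\right) + 3\right) 5017 = \left(\left(6 + \frac{42025}{1156}\right) + 3\right) 5017 = \left(\frac{48961}{1156} + 3\right) 5017 = \frac{52429}{1156} \cdot 5017 = \frac{263036293}{1156}$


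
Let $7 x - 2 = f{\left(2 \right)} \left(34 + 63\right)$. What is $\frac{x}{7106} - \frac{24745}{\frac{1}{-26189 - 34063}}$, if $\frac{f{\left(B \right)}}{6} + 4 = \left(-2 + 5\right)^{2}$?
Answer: $\frac{5297294684428}{3553} \approx 1.4909 \cdot 10^{9}$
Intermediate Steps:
$f{\left(B \right)} = 30$ ($f{\left(B \right)} = -24 + 6 \left(-2 + 5\right)^{2} = -24 + 6 \cdot 3^{2} = -24 + 6 \cdot 9 = -24 + 54 = 30$)
$x = 416$ ($x = \frac{2}{7} + \frac{30 \left(34 + 63\right)}{7} = \frac{2}{7} + \frac{30 \cdot 97}{7} = \frac{2}{7} + \frac{1}{7} \cdot 2910 = \frac{2}{7} + \frac{2910}{7} = 416$)
$\frac{x}{7106} - \frac{24745}{\frac{1}{-26189 - 34063}} = \frac{416}{7106} - \frac{24745}{\frac{1}{-26189 - 34063}} = 416 \cdot \frac{1}{7106} - \frac{24745}{\frac{1}{-60252}} = \frac{208}{3553} - \frac{24745}{- \frac{1}{60252}} = \frac{208}{3553} - -1490935740 = \frac{208}{3553} + 1490935740 = \frac{5297294684428}{3553}$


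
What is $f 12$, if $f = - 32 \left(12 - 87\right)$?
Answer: $28800$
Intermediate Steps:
$f = 2400$ ($f = \left(-32\right) \left(-75\right) = 2400$)
$f 12 = 2400 \cdot 12 = 28800$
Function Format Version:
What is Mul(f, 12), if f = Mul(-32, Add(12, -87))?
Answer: 28800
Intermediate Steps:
f = 2400 (f = Mul(-32, -75) = 2400)
Mul(f, 12) = Mul(2400, 12) = 28800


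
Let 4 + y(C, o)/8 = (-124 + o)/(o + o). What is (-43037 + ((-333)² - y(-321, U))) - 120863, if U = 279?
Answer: -476831/9 ≈ -52981.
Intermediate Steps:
y(C, o) = -32 + 4*(-124 + o)/o (y(C, o) = -32 + 8*((-124 + o)/(o + o)) = -32 + 8*((-124 + o)/((2*o))) = -32 + 8*((-124 + o)*(1/(2*o))) = -32 + 8*((-124 + o)/(2*o)) = -32 + 4*(-124 + o)/o)
(-43037 + ((-333)² - y(-321, U))) - 120863 = (-43037 + ((-333)² - (-28 - 496/279))) - 120863 = (-43037 + (110889 - (-28 - 496*1/279))) - 120863 = (-43037 + (110889 - (-28 - 16/9))) - 120863 = (-43037 + (110889 - 1*(-268/9))) - 120863 = (-43037 + (110889 + 268/9)) - 120863 = (-43037 + 998269/9) - 120863 = 610936/9 - 120863 = -476831/9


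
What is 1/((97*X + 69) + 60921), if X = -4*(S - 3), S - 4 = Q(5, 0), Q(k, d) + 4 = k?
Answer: 1/60214 ≈ 1.6607e-5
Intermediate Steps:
Q(k, d) = -4 + k
S = 5 (S = 4 + (-4 + 5) = 4 + 1 = 5)
X = -8 (X = -4*(5 - 3) = -4*2 = -8)
1/((97*X + 69) + 60921) = 1/((97*(-8) + 69) + 60921) = 1/((-776 + 69) + 60921) = 1/(-707 + 60921) = 1/60214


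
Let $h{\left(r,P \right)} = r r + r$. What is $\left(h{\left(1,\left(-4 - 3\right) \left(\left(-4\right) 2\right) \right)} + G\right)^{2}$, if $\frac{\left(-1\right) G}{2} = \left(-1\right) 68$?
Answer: $19044$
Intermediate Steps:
$h{\left(r,P \right)} = r + r^{2}$ ($h{\left(r,P \right)} = r^{2} + r = r + r^{2}$)
$G = 136$ ($G = - 2 \left(\left(-1\right) 68\right) = \left(-2\right) \left(-68\right) = 136$)
$\left(h{\left(1,\left(-4 - 3\right) \left(\left(-4\right) 2\right) \right)} + G\right)^{2} = \left(1 \left(1 + 1\right) + 136\right)^{2} = \left(1 \cdot 2 + 136\right)^{2} = \left(2 + 136\right)^{2} = 138^{2} = 19044$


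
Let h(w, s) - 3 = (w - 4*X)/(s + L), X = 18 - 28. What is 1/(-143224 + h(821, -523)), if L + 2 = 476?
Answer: -7/1002670 ≈ -6.9814e-6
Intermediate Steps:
L = 474 (L = -2 + 476 = 474)
X = -10
h(w, s) = 3 + (40 + w)/(474 + s) (h(w, s) = 3 + (w - 4*(-10))/(s + 474) = 3 + (w + 40)/(474 + s) = 3 + (40 + w)/(474 + s))
1/(-143224 + h(821, -523)) = 1/(-143224 + (1462 + 821 + 3*(-523))/(474 - 523)) = 1/(-143224 + (1462 + 821 - 1569)/(-49)) = 1/(-143224 - 1/49*714) = 1/(-143224 - 102/7) = 1/(-1002670/7) = -7/1002670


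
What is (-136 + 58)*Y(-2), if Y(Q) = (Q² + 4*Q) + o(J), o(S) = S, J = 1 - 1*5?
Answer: 624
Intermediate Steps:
J = -4 (J = 1 - 5 = -4)
Y(Q) = -4 + Q² + 4*Q (Y(Q) = (Q² + 4*Q) - 4 = -4 + Q² + 4*Q)
(-136 + 58)*Y(-2) = (-136 + 58)*(-4 + (-2)² + 4*(-2)) = -78*(-4 + 4 - 8) = -78*(-8) = 624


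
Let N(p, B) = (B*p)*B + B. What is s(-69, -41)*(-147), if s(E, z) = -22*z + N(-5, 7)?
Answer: -97608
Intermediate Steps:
N(p, B) = B + p*B² (N(p, B) = p*B² + B = B + p*B²)
s(E, z) = -238 - 22*z (s(E, z) = -22*z + 7*(1 + 7*(-5)) = -22*z + 7*(1 - 35) = -22*z + 7*(-34) = -22*z - 238 = -238 - 22*z)
s(-69, -41)*(-147) = (-238 - 22*(-41))*(-147) = (-238 + 902)*(-147) = 664*(-147) = -97608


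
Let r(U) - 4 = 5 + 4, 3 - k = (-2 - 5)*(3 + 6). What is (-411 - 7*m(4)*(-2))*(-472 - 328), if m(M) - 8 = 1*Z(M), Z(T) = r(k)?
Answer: 93600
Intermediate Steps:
k = 66 (k = 3 - (-2 - 5)*(3 + 6) = 3 - (-7)*9 = 3 - 1*(-63) = 3 + 63 = 66)
r(U) = 13 (r(U) = 4 + (5 + 4) = 4 + 9 = 13)
Z(T) = 13
m(M) = 21 (m(M) = 8 + 1*13 = 8 + 13 = 21)
(-411 - 7*m(4)*(-2))*(-472 - 328) = (-411 - 7*21*(-2))*(-472 - 328) = (-411 - 147*(-2))*(-800) = (-411 + 294)*(-800) = -117*(-800) = 93600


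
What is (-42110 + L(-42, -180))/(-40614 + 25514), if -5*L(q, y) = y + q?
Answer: 52582/18875 ≈ 2.7858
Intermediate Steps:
L(q, y) = -q/5 - y/5 (L(q, y) = -(y + q)/5 = -(q + y)/5 = -q/5 - y/5)
(-42110 + L(-42, -180))/(-40614 + 25514) = (-42110 + (-⅕*(-42) - ⅕*(-180)))/(-40614 + 25514) = (-42110 + (42/5 + 36))/(-15100) = (-42110 + 222/5)*(-1/15100) = -210328/5*(-1/15100) = 52582/18875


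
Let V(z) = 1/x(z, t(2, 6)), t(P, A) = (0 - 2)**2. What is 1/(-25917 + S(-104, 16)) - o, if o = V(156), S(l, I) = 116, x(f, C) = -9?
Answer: 25792/232209 ≈ 0.11107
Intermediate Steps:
t(P, A) = 4 (t(P, A) = (-2)**2 = 4)
V(z) = -1/9 (V(z) = 1/(-9) = -1/9)
o = -1/9 ≈ -0.11111
1/(-25917 + S(-104, 16)) - o = 1/(-25917 + 116) - 1*(-1/9) = 1/(-25801) + 1/9 = -1/25801 + 1/9 = 25792/232209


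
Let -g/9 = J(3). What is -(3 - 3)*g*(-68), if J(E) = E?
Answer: 0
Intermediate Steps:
g = -27 (g = -9*3 = -27)
-(3 - 3)*g*(-68) = -(3 - 3)*(-27)*(-68) = -0*(-27)*(-68) = -1*0*(-68) = 0*(-68) = 0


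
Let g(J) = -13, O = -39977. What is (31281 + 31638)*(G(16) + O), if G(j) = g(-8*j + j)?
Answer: -2516130810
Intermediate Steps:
G(j) = -13
(31281 + 31638)*(G(16) + O) = (31281 + 31638)*(-13 - 39977) = 62919*(-39990) = -2516130810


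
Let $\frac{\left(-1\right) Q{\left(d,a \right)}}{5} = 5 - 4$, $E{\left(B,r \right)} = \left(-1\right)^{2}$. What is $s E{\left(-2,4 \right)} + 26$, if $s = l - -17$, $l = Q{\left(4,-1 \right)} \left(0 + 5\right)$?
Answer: $18$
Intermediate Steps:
$E{\left(B,r \right)} = 1$
$Q{\left(d,a \right)} = -5$ ($Q{\left(d,a \right)} = - 5 \left(5 - 4\right) = \left(-5\right) 1 = -5$)
$l = -25$ ($l = - 5 \left(0 + 5\right) = \left(-5\right) 5 = -25$)
$s = -8$ ($s = -25 - -17 = -25 + 17 = -8$)
$s E{\left(-2,4 \right)} + 26 = \left(-8\right) 1 + 26 = -8 + 26 = 18$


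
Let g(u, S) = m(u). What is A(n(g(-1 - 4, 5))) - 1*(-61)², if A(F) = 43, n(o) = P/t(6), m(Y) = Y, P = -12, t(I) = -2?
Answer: -3678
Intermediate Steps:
g(u, S) = u
n(o) = 6 (n(o) = -12/(-2) = -12*(-½) = 6)
A(n(g(-1 - 4, 5))) - 1*(-61)² = 43 - 1*(-61)² = 43 - 1*3721 = 43 - 3721 = -3678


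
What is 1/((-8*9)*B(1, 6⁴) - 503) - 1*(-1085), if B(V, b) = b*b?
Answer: 131212147674/120932855 ≈ 1085.0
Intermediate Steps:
B(V, b) = b²
1/((-8*9)*B(1, 6⁴) - 503) - 1*(-1085) = 1/((-8*9)*(6⁴)² - 503) - 1*(-1085) = 1/(-72*1296² - 503) + 1085 = 1/(-72*1679616 - 503) + 1085 = 1/(-120932352 - 503) + 1085 = 1/(-120932855) + 1085 = -1/120932855 + 1085 = 131212147674/120932855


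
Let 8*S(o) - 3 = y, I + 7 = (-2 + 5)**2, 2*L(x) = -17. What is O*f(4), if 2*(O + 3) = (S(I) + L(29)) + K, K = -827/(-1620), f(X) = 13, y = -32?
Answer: -741923/6480 ≈ -114.49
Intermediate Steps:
L(x) = -17/2 (L(x) = (1/2)*(-17) = -17/2)
I = 2 (I = -7 + (-2 + 5)**2 = -7 + 3**2 = -7 + 9 = 2)
S(o) = -29/8 (S(o) = 3/8 + (1/8)*(-32) = 3/8 - 4 = -29/8)
K = 827/1620 (K = -827*(-1/1620) = 827/1620 ≈ 0.51049)
O = -57071/6480 (O = -3 + ((-29/8 - 17/2) + 827/1620)/2 = -3 + (-97/8 + 827/1620)/2 = -3 + (1/2)*(-37631/3240) = -3 - 37631/6480 = -57071/6480 ≈ -8.8073)
O*f(4) = -57071/6480*13 = -741923/6480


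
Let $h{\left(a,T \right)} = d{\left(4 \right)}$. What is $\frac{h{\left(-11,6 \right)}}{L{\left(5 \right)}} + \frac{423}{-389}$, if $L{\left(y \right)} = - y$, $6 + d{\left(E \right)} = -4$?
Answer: $\frac{355}{389} \approx 0.9126$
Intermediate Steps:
$d{\left(E \right)} = -10$ ($d{\left(E \right)} = -6 - 4 = -10$)
$h{\left(a,T \right)} = -10$
$\frac{h{\left(-11,6 \right)}}{L{\left(5 \right)}} + \frac{423}{-389} = - \frac{10}{\left(-1\right) 5} + \frac{423}{-389} = - \frac{10}{-5} + 423 \left(- \frac{1}{389}\right) = \left(-10\right) \left(- \frac{1}{5}\right) - \frac{423}{389} = 2 - \frac{423}{389} = \frac{355}{389}$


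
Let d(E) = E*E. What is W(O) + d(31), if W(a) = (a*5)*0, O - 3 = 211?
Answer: 961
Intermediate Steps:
d(E) = E**2
O = 214 (O = 3 + 211 = 214)
W(a) = 0 (W(a) = (5*a)*0 = 0)
W(O) + d(31) = 0 + 31**2 = 0 + 961 = 961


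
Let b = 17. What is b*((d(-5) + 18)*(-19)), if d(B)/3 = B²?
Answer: -30039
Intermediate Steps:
d(B) = 3*B²
b*((d(-5) + 18)*(-19)) = 17*((3*(-5)² + 18)*(-19)) = 17*((3*25 + 18)*(-19)) = 17*((75 + 18)*(-19)) = 17*(93*(-19)) = 17*(-1767) = -30039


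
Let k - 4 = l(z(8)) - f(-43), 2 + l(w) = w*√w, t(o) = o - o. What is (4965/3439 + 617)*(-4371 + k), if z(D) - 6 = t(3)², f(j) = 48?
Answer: -9394199276/3439 + 12760968*√6/3439 ≈ -2.7226e+6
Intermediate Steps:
t(o) = 0
z(D) = 6 (z(D) = 6 + 0² = 6 + 0 = 6)
l(w) = -2 + w^(3/2) (l(w) = -2 + w*√w = -2 + w^(3/2))
k = -46 + 6*√6 (k = 4 + ((-2 + 6^(3/2)) - 1*48) = 4 + ((-2 + 6*√6) - 48) = 4 + (-50 + 6*√6) = -46 + 6*√6 ≈ -31.303)
(4965/3439 + 617)*(-4371 + k) = (4965/3439 + 617)*(-4371 + (-46 + 6*√6)) = (4965*(1/3439) + 617)*(-4417 + 6*√6) = (4965/3439 + 617)*(-4417 + 6*√6) = 2126828*(-4417 + 6*√6)/3439 = -9394199276/3439 + 12760968*√6/3439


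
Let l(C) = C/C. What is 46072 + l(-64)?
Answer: 46073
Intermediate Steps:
l(C) = 1
46072 + l(-64) = 46072 + 1 = 46073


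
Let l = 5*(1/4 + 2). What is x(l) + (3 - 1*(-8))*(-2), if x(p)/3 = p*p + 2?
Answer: 5819/16 ≈ 363.69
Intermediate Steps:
l = 45/4 (l = 5*(¼ + 2) = 5*(9/4) = 45/4 ≈ 11.250)
x(p) = 6 + 3*p² (x(p) = 3*(p*p + 2) = 3*(p² + 2) = 3*(2 + p²) = 6 + 3*p²)
x(l) + (3 - 1*(-8))*(-2) = (6 + 3*(45/4)²) + (3 - 1*(-8))*(-2) = (6 + 3*(2025/16)) + (3 + 8)*(-2) = (6 + 6075/16) + 11*(-2) = 6171/16 - 22 = 5819/16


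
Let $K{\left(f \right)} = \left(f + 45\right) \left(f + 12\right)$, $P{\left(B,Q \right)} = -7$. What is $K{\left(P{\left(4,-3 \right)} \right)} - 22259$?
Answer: $-22069$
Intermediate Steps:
$K{\left(f \right)} = \left(12 + f\right) \left(45 + f\right)$ ($K{\left(f \right)} = \left(45 + f\right) \left(12 + f\right) = \left(12 + f\right) \left(45 + f\right)$)
$K{\left(P{\left(4,-3 \right)} \right)} - 22259 = \left(540 + \left(-7\right)^{2} + 57 \left(-7\right)\right) - 22259 = \left(540 + 49 - 399\right) - 22259 = 190 - 22259 = -22069$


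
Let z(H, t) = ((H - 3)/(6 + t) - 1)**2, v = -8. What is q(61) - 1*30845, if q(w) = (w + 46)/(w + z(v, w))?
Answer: -8633436162/279913 ≈ -30843.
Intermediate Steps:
z(H, t) = (-1 + (-3 + H)/(6 + t))**2 (z(H, t) = ((-3 + H)/(6 + t) - 1)**2 = (-1 + (-3 + H)/(6 + t))**2)
q(w) = (46 + w)/(w + (17 + w)**2/(6 + w)**2) (q(w) = (w + 46)/(w + (9 + w - 1*(-8))**2/(6 + w)**2) = (46 + w)/(w + (9 + w + 8)**2/(6 + w)**2) = (46 + w)/(w + (17 + w)**2/(6 + w)**2))
q(61) - 1*30845 = (6 + 61)**2*(46 + 61)/((17 + 61)**2 + 61*(6 + 61)**2) - 1*30845 = 67**2*107/(78**2 + 61*67**2) - 30845 = 4489*107/(6084 + 61*4489) - 30845 = 4489*107/(6084 + 273829) - 30845 = 4489*107/279913 - 30845 = 4489*(1/279913)*107 - 30845 = 480323/279913 - 30845 = -8633436162/279913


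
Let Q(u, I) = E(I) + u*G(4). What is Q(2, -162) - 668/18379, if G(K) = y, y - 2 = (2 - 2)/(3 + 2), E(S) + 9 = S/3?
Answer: -1085029/18379 ≈ -59.036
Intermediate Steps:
E(S) = -9 + S/3
y = 2 (y = 2 + (2 - 2)/(3 + 2) = 2 + 0/5 = 2 + 0*(⅕) = 2 + 0 = 2)
G(K) = 2
Q(u, I) = -9 + 2*u + I/3 (Q(u, I) = (-9 + I/3) + u*2 = (-9 + I/3) + 2*u = -9 + 2*u + I/3)
Q(2, -162) - 668/18379 = (-9 + 2*2 + (⅓)*(-162)) - 668/18379 = (-9 + 4 - 54) - 668*1/18379 = -59 - 668/18379 = -1085029/18379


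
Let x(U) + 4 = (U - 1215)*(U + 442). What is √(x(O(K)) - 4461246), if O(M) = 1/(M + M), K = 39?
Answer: I*√30409595813/78 ≈ 2235.7*I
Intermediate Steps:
O(M) = 1/(2*M)
x(U) = -4 + (-1215 + U)*(442 + U) (x(U) = -4 + (U - 1215)*(U + 442) = -4 + (-1215 + U)*(442 + U))
√(x(O(K)) - 4461246) = √((-537034 + ((½)/39)² - 773/(2*39)) - 4461246) = √((-537034 + ((½)*(1/39))² - 773/(2*39)) - 4461246) = √((-537034 + (1/78)² - 773*1/78) - 4461246) = √((-537034 + 1/6084 - 773/78) - 4461246) = √(-3267375149/6084 - 4461246) = √(-30409595813/6084) = I*√30409595813/78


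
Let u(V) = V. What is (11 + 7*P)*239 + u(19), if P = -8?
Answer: -10736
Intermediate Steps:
(11 + 7*P)*239 + u(19) = (11 + 7*(-8))*239 + 19 = (11 - 56)*239 + 19 = -45*239 + 19 = -10755 + 19 = -10736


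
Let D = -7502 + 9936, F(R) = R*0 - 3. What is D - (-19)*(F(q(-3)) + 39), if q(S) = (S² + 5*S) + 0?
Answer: 3118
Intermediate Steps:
q(S) = S² + 5*S
F(R) = -3 (F(R) = 0 - 3 = -3)
D = 2434
D - (-19)*(F(q(-3)) + 39) = 2434 - (-19)*(-3 + 39) = 2434 - (-19)*36 = 2434 - 1*(-684) = 2434 + 684 = 3118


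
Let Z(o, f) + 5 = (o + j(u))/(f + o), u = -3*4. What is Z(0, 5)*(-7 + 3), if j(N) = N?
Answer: 148/5 ≈ 29.600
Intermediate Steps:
u = -12
Z(o, f) = -5 + (-12 + o)/(f + o) (Z(o, f) = -5 + (o - 12)/(f + o) = -5 + (-12 + o)/(f + o))
Z(0, 5)*(-7 + 3) = ((-12 - 5*5 - 4*0)/(5 + 0))*(-7 + 3) = ((-12 - 25 + 0)/5)*(-4) = ((⅕)*(-37))*(-4) = -37/5*(-4) = 148/5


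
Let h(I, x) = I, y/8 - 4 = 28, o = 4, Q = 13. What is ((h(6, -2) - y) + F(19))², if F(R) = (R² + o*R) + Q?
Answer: 40000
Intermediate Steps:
y = 256 (y = 32 + 8*28 = 32 + 224 = 256)
F(R) = 13 + R² + 4*R (F(R) = (R² + 4*R) + 13 = 13 + R² + 4*R)
((h(6, -2) - y) + F(19))² = ((6 - 1*256) + (13 + 19² + 4*19))² = ((6 - 256) + (13 + 361 + 76))² = (-250 + 450)² = 200² = 40000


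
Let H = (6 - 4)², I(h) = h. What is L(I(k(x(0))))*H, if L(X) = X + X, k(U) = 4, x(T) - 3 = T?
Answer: 32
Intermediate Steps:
x(T) = 3 + T
L(X) = 2*X
H = 4 (H = 2² = 4)
L(I(k(x(0))))*H = (2*4)*4 = 8*4 = 32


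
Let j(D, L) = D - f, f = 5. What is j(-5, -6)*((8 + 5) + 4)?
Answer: -170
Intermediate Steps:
j(D, L) = -5 + D (j(D, L) = D - 1*5 = D - 5 = -5 + D)
j(-5, -6)*((8 + 5) + 4) = (-5 - 5)*((8 + 5) + 4) = -10*(13 + 4) = -10*17 = -170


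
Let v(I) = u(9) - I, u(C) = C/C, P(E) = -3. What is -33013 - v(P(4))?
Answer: -33017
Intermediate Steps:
u(C) = 1
v(I) = 1 - I
-33013 - v(P(4)) = -33013 - (1 - 1*(-3)) = -33013 - (1 + 3) = -33013 - 1*4 = -33013 - 4 = -33017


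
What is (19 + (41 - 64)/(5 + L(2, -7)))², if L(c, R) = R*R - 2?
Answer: 931225/2704 ≈ 344.39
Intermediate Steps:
L(c, R) = -2 + R² (L(c, R) = R² - 2 = -2 + R²)
(19 + (41 - 64)/(5 + L(2, -7)))² = (19 + (41 - 64)/(5 + (-2 + (-7)²)))² = (19 - 23/(5 + (-2 + 49)))² = (19 - 23/(5 + 47))² = (19 - 23/52)² = (965/52)² = 931225/2704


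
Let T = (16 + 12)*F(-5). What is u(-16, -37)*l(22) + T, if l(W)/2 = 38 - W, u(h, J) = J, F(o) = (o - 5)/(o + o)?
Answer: -1156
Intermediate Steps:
F(o) = (-5 + o)/(2*o) (F(o) = (-5 + o)/((2*o)) = (-5 + o)*(1/(2*o)) = (-5 + o)/(2*o))
l(W) = 76 - 2*W (l(W) = 2*(38 - W) = 76 - 2*W)
T = 28 (T = (16 + 12)*((½)*(-5 - 5)/(-5)) = 28*((½)*(-⅕)*(-10)) = 28*1 = 28)
u(-16, -37)*l(22) + T = -37*(76 - 2*22) + 28 = -37*(76 - 44) + 28 = -37*32 + 28 = -1184 + 28 = -1156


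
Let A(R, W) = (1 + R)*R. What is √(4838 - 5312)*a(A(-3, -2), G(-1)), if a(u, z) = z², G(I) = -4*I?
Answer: 16*I*√474 ≈ 348.34*I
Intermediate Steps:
A(R, W) = R*(1 + R)
√(4838 - 5312)*a(A(-3, -2), G(-1)) = √(4838 - 5312)*(-4*(-1))² = √(-474)*4² = (I*√474)*16 = 16*I*√474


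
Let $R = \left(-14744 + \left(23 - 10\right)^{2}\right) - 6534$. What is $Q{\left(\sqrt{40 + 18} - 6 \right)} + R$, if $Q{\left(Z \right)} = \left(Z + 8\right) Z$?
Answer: $-21063 - 4 \sqrt{58} \approx -21093.0$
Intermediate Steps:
$R = -21109$ ($R = \left(-14744 + 13^{2}\right) - 6534 = \left(-14744 + 169\right) - 6534 = -14575 - 6534 = -21109$)
$Q{\left(Z \right)} = Z \left(8 + Z\right)$ ($Q{\left(Z \right)} = \left(8 + Z\right) Z = Z \left(8 + Z\right)$)
$Q{\left(\sqrt{40 + 18} - 6 \right)} + R = \left(\sqrt{40 + 18} - 6\right) \left(8 - \left(6 - \sqrt{40 + 18}\right)\right) - 21109 = \left(\sqrt{58} - 6\right) \left(8 - \left(6 - \sqrt{58}\right)\right) - 21109 = \left(-6 + \sqrt{58}\right) \left(8 - \left(6 - \sqrt{58}\right)\right) - 21109 = \left(-6 + \sqrt{58}\right) \left(2 + \sqrt{58}\right) - 21109 = -21109 + \left(-6 + \sqrt{58}\right) \left(2 + \sqrt{58}\right)$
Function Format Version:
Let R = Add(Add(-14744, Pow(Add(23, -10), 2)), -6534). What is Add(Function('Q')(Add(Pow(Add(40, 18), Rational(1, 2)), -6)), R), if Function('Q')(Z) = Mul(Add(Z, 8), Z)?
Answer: Add(-21063, Mul(-4, Pow(58, Rational(1, 2)))) ≈ -21093.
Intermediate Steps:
R = -21109 (R = Add(Add(-14744, Pow(13, 2)), -6534) = Add(Add(-14744, 169), -6534) = Add(-14575, -6534) = -21109)
Function('Q')(Z) = Mul(Z, Add(8, Z)) (Function('Q')(Z) = Mul(Add(8, Z), Z) = Mul(Z, Add(8, Z)))
Add(Function('Q')(Add(Pow(Add(40, 18), Rational(1, 2)), -6)), R) = Add(Mul(Add(Pow(Add(40, 18), Rational(1, 2)), -6), Add(8, Add(Pow(Add(40, 18), Rational(1, 2)), -6))), -21109) = Add(Mul(Add(Pow(58, Rational(1, 2)), -6), Add(8, Add(Pow(58, Rational(1, 2)), -6))), -21109) = Add(Mul(Add(-6, Pow(58, Rational(1, 2))), Add(8, Add(-6, Pow(58, Rational(1, 2))))), -21109) = Add(Mul(Add(-6, Pow(58, Rational(1, 2))), Add(2, Pow(58, Rational(1, 2)))), -21109) = Add(-21109, Mul(Add(-6, Pow(58, Rational(1, 2))), Add(2, Pow(58, Rational(1, 2)))))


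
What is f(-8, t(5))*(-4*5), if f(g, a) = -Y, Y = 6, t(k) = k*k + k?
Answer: 120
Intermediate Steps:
t(k) = k + k² (t(k) = k² + k = k + k²)
f(g, a) = -6 (f(g, a) = -1*6 = -6)
f(-8, t(5))*(-4*5) = -(-24)*5 = -6*(-20) = 120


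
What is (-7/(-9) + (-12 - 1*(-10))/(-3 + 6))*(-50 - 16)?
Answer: -22/3 ≈ -7.3333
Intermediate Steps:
(-7/(-9) + (-12 - 1*(-10))/(-3 + 6))*(-50 - 16) = (-7*(-⅑) + (-12 + 10)/3)*(-66) = (7/9 - 2*⅓)*(-66) = (7/9 - ⅔)*(-66) = (⅑)*(-66) = -22/3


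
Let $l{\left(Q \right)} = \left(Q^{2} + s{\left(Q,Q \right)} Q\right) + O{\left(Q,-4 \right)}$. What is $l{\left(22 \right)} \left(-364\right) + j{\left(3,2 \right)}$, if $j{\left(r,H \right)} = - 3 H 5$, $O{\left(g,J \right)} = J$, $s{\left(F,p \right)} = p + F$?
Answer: $-527102$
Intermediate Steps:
$s{\left(F,p \right)} = F + p$
$j{\left(r,H \right)} = - 15 H$
$l{\left(Q \right)} = -4 + 3 Q^{2}$ ($l{\left(Q \right)} = \left(Q^{2} + \left(Q + Q\right) Q\right) - 4 = \left(Q^{2} + 2 Q Q\right) - 4 = \left(Q^{2} + 2 Q^{2}\right) - 4 = 3 Q^{2} - 4 = -4 + 3 Q^{2}$)
$l{\left(22 \right)} \left(-364\right) + j{\left(3,2 \right)} = \left(-4 + 3 \cdot 22^{2}\right) \left(-364\right) - 30 = \left(-4 + 3 \cdot 484\right) \left(-364\right) - 30 = \left(-4 + 1452\right) \left(-364\right) - 30 = 1448 \left(-364\right) - 30 = -527072 - 30 = -527102$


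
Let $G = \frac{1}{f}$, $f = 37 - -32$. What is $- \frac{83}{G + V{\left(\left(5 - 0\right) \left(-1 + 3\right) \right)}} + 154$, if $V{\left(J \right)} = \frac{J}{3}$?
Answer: $\frac{9949}{77} \approx 129.21$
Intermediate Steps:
$f = 69$ ($f = 37 + 32 = 69$)
$G = \frac{1}{69} \approx 0.014493$
$V{\left(J \right)} = \frac{J}{3}$ ($V{\left(J \right)} = J \frac{1}{3} = \frac{J}{3}$)
$- \frac{83}{G + V{\left(\left(5 - 0\right) \left(-1 + 3\right) \right)}} + 154 = - \frac{83}{\frac{1}{69} + \frac{\left(5 - 0\right) \left(-1 + 3\right)}{3}} + 154 = - \frac{83}{\frac{1}{69} + \frac{\left(5 + \left(-2 + 2\right)\right) 2}{3}} + 154 = - \frac{83}{\frac{1}{69} + \frac{\left(5 + 0\right) 2}{3}} + 154 = - \frac{83}{\frac{1}{69} + \frac{5 \cdot 2}{3}} + 154 = - \frac{83}{\frac{1}{69} + \frac{1}{3} \cdot 10} + 154 = - \frac{83}{\frac{1}{69} + \frac{10}{3}} + 154 = - \frac{83}{\frac{77}{23}} + 154 = \left(-83\right) \frac{23}{77} + 154 = - \frac{1909}{77} + 154 = \frac{9949}{77}$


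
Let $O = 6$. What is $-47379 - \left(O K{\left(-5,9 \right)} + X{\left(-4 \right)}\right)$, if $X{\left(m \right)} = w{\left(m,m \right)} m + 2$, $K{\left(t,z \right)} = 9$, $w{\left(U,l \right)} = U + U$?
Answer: $-47467$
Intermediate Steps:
$w{\left(U,l \right)} = 2 U$
$X{\left(m \right)} = 2 + 2 m^{2}$ ($X{\left(m \right)} = 2 m m + 2 = 2 m^{2} + 2 = 2 + 2 m^{2}$)
$-47379 - \left(O K{\left(-5,9 \right)} + X{\left(-4 \right)}\right) = -47379 - \left(6 \cdot 9 + \left(2 + 2 \left(-4\right)^{2}\right)\right) = -47379 - \left(54 + \left(2 + 2 \cdot 16\right)\right) = -47379 - \left(54 + \left(2 + 32\right)\right) = -47379 - \left(54 + 34\right) = -47379 - 88 = -47467$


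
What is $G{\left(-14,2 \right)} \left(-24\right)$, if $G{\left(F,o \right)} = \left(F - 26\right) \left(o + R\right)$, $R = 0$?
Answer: $1920$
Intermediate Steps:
$G{\left(F,o \right)} = o \left(-26 + F\right)$ ($G{\left(F,o \right)} = \left(F - 26\right) \left(o + 0\right) = \left(-26 + F\right) o = o \left(-26 + F\right)$)
$G{\left(-14,2 \right)} \left(-24\right) = 2 \left(-26 - 14\right) \left(-24\right) = 2 \left(-40\right) \left(-24\right) = \left(-80\right) \left(-24\right) = 1920$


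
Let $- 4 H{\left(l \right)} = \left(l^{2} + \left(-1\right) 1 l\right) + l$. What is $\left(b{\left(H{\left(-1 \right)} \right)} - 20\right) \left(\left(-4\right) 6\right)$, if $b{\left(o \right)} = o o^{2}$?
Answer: $\frac{3843}{8} \approx 480.38$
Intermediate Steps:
$H{\left(l \right)} = - \frac{l^{2}}{4}$ ($H{\left(l \right)} = - \frac{\left(l^{2} + \left(-1\right) 1 l\right) + l}{4} = - \frac{\left(l^{2} - l\right) + l}{4} = - \frac{l^{2}}{4}$)
$b{\left(o \right)} = o^{3}$
$\left(b{\left(H{\left(-1 \right)} \right)} - 20\right) \left(\left(-4\right) 6\right) = \left(\left(- \frac{\left(-1\right)^{2}}{4}\right)^{3} - 20\right) \left(\left(-4\right) 6\right) = \left(\left(\left(- \frac{1}{4}\right) 1\right)^{3} - 20\right) \left(-24\right) = \left(\left(- \frac{1}{4}\right)^{3} - 20\right) \left(-24\right) = \left(- \frac{1}{64} - 20\right) \left(-24\right) = \left(- \frac{1281}{64}\right) \left(-24\right) = \frac{3843}{8}$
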